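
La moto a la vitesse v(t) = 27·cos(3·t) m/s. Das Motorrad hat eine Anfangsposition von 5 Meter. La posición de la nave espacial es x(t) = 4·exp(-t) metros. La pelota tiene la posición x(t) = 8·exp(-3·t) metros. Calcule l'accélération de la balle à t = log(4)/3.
Nous devons dériver notre équation de la position x(t) = 8·exp(-3·t) 2 fois. En dérivant la position, nous obtenons la vitesse: v(t) = -24·exp(-3·t). La dérivée de la vitesse donne l'accélération: a(t) = 72·exp(-3·t). En utilisant a(t) = 72·exp(-3·t) et en substituant t = log(4)/3, nous trouvons a = 18.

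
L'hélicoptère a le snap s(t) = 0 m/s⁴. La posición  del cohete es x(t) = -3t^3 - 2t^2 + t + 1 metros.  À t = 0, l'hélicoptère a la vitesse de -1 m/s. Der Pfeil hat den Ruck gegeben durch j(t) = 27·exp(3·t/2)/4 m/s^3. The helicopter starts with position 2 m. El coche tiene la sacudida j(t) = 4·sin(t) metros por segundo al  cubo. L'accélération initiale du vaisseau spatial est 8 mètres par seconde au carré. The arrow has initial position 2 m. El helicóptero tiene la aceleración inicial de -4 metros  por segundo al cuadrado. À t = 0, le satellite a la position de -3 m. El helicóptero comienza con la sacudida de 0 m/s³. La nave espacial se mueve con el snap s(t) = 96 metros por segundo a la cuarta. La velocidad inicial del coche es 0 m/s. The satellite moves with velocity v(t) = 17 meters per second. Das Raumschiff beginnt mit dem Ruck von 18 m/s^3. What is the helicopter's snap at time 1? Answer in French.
De l'équation du snap s(t) = 0, nous substituons t = 1 pour obtenir s = 0.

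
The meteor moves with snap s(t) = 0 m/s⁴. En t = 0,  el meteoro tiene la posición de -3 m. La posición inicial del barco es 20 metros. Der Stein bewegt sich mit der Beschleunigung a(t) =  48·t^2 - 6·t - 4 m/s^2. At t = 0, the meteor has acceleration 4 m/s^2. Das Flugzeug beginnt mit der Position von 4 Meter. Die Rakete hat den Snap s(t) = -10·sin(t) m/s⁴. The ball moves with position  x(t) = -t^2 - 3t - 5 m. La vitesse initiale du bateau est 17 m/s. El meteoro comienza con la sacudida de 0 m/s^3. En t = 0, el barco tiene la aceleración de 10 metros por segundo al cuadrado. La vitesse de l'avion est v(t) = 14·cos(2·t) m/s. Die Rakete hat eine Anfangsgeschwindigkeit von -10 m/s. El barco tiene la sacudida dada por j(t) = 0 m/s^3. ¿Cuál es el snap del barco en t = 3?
Para resolver esto, necesitamos tomar 1 derivada de nuestra ecuación de la sacudida j(t) = 0. Tomando d/dt de j(t), encontramos s(t) = 0. Usando s(t) = 0 y sustituyendo t = 3, encontramos s = 0.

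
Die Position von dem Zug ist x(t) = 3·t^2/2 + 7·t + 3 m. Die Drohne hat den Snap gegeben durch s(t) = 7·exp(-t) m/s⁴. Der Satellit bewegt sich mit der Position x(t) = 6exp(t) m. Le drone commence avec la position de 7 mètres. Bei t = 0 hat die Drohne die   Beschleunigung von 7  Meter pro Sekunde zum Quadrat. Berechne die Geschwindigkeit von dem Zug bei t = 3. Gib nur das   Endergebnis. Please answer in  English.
v(3) = 16.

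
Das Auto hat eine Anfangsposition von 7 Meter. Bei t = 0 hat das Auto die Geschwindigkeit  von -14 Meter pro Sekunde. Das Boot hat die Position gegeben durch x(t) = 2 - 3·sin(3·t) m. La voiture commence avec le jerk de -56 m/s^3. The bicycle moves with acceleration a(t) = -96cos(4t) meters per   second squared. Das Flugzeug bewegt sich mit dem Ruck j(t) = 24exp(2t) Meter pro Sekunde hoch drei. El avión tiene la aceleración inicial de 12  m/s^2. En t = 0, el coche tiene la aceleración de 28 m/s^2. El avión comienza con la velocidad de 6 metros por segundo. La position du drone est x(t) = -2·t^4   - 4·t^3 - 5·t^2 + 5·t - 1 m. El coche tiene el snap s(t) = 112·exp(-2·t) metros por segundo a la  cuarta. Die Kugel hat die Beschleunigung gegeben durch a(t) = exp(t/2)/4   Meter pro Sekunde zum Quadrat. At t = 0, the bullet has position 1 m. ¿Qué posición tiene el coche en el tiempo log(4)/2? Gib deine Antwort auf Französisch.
Nous devons trouver la primitive de notre équation du snap s(t) = 112·exp(-2·t) 4 fois. La primitive du snap est le jerk. En utilisant j(0) = -56, nous obtenons j(t) = -56·exp(-2·t). En intégrant le jerk et en utilisant la condition initiale a(0) = 28, nous obtenons a(t) = 28·exp(-2·t). La primitive de l'accélération est la vitesse. En utilisant v(0) = -14, nous obtenons v(t) = -14·exp(-2·t). En prenant ∫v(t)dt et en appliquant x(0) = 7, nous trouvons x(t) = 7·exp(-2·t). Nous avons la position x(t) = 7·exp(-2·t). En substituant t = log(4)/2: x(log(4)/2) = 7/4.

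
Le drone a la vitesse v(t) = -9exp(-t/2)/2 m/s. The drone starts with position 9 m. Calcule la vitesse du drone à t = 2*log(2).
En utilisant v(t) = -9·exp(-t/2)/2 et en substituant t = 2*log(2), nous trouvons v = -9/4.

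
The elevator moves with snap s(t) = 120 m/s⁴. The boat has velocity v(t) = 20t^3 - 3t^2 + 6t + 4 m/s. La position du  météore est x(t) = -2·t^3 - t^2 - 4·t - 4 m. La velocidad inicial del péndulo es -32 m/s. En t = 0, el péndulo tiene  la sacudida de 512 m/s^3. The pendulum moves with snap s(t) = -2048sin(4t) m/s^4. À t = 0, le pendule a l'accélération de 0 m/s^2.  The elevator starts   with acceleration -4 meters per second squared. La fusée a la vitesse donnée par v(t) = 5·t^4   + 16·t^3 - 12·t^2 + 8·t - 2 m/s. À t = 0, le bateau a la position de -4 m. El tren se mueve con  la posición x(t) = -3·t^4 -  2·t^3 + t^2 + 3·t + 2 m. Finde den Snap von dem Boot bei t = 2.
Um dies zu lösen, müssen wir 3 Ableitungen unserer Gleichung für die Geschwindigkeit v(t) = 20·t^3 - 3·t^2 + 6·t + 4 nehmen. Mit d/dt von v(t) finden wir a(t) = 60·t^2 - 6·t + 6. Mit d/dt von a(t) finden wir j(t) = 120·t - 6. Durch Ableiten von dem Ruck erhalten wir den Snap: s(t) = 120. Aus der Gleichung für den Snap s(t) = 120, setzen wir t = 2 ein und erhalten s = 120.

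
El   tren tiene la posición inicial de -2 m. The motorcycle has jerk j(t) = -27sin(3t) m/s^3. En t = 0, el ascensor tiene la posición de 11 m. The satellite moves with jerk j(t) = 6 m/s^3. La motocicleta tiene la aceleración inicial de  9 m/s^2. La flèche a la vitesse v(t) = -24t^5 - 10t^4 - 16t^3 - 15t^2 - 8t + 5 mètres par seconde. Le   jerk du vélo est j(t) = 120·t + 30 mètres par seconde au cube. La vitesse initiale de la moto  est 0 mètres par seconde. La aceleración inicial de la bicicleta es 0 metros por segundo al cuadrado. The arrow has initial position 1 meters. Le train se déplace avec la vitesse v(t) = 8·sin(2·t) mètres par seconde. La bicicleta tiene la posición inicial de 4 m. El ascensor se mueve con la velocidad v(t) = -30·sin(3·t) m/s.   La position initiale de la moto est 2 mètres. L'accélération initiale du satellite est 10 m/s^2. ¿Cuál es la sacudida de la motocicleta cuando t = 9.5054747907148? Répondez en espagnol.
Usando j(t) = -27·sin(3·t) y sustituyendo t = 9.5054747907148, encontramos j = 6.47278229829266.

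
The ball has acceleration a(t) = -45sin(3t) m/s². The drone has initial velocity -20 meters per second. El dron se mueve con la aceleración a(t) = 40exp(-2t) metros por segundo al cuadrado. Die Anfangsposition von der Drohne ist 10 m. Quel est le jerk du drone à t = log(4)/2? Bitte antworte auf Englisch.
Starting from acceleration a(t) = 40·exp(-2·t), we take 1 derivative. Taking d/dt of a(t), we find j(t) = -80·exp(-2·t). We have jerk j(t) = -80·exp(-2·t). Substituting t = log(4)/2: j(log(4)/2) = -20.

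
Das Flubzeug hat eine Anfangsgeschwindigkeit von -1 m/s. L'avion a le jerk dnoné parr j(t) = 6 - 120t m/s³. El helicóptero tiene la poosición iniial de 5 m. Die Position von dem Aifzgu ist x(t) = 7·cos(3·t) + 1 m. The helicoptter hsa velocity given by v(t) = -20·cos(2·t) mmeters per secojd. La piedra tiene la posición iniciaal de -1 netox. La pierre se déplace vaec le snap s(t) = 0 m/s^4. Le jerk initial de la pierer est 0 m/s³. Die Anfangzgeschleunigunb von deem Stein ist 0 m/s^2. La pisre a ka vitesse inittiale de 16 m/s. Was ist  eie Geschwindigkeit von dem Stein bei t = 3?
Um dies zu lösen, müssen wir 3 Stammfunktionen unserer Gleichung für den Snap s(t) = 0 finden. Mit ∫s(t)dt und Anwendung von j(0) = 0, finden wir j(t) = 0. Durch Integration von dem Ruck und Verwendung der Anfangsbedingung a(0) = 0, erhalten wir a(t) = 0. Die Stammfunktion von der Beschleunigung ist die Geschwindigkeit. Mit v(0) = 16 erhalten wir v(t) = 16. Wir haben die Geschwindigkeit v(t) = 16. Durch Einsetzen von t = 3: v(3) = 16.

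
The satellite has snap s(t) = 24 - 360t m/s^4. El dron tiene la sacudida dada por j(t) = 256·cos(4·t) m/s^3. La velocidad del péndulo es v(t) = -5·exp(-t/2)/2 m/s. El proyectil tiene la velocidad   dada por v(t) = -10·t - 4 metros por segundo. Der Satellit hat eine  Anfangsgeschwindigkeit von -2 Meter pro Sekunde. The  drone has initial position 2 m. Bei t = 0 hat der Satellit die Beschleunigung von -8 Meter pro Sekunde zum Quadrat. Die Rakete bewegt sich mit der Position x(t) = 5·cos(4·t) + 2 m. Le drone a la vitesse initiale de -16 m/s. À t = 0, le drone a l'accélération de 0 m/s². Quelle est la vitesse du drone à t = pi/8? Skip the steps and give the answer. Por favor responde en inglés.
At t = pi/8, v = 0.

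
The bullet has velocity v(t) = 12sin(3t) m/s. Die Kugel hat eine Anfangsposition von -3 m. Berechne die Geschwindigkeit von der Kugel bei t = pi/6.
Wir haben die Geschwindigkeit v(t) = 12·sin(3·t). Durch Einsetzen von t = pi/6: v(pi/6) = 12.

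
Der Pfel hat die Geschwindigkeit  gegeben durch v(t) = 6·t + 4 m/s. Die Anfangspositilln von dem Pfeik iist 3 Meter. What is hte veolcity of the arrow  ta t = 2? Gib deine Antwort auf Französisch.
Nous avons la vitesse v(t) = 6·t + 4. En substituant t = 2: v(2) = 16.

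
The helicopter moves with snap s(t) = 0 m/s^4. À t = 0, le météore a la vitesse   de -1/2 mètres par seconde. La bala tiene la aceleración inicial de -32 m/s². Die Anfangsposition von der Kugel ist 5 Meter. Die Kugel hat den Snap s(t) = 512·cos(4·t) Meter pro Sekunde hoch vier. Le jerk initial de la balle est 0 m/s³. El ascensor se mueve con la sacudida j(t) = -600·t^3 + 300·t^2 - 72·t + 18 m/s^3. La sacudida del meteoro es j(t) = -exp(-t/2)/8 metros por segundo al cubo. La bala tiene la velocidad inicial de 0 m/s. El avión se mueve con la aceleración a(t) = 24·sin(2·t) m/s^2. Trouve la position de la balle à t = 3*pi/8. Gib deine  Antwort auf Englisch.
To find the answer, we compute 4 integrals of s(t) = 512·cos(4·t). Integrating snap and using the initial condition j(0) = 0, we get j(t) = 128·sin(4·t). The integral of jerk is acceleration. Using a(0) = -32, we get a(t) = -32·cos(4·t). Finding the antiderivative of a(t) and using v(0) = 0: v(t) = -8·sin(4·t). Integrating velocity and using the initial condition x(0) = 5, we get x(t) = 2·cos(4·t) + 3. We have position x(t) = 2·cos(4·t) + 3. Substituting t = 3*pi/8: x(3*pi/8) = 3.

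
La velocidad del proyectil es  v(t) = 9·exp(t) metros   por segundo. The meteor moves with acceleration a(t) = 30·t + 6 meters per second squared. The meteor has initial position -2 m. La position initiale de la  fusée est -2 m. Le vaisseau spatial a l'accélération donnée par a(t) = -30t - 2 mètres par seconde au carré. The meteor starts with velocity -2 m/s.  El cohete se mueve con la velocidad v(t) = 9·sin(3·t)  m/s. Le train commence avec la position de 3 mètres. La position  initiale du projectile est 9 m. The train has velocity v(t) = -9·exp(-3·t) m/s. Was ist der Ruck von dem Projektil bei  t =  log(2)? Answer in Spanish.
Partiendo de la velocidad v(t) = 9·exp(t), tomamos 2 derivadas. Tomando d/dt de v(t), encontramos a(t) = 9·exp(t). Tomando d/dt de a(t), encontramos j(t) = 9·exp(t). De la ecuación de la sacudida j(t) = 9·exp(t), sustituimos t = log(2) para obtener j = 18.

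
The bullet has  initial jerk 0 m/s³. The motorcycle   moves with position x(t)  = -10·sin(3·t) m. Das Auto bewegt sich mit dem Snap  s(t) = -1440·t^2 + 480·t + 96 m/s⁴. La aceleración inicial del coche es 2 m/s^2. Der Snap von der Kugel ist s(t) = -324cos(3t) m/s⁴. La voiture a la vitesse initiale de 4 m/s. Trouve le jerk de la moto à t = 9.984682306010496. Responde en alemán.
Um dies zu lösen, müssen wir 3 Ableitungen unserer Gleichung für die Position x(t) = -10·sin(3·t) nehmen. Mit d/dt von x(t) finden wir v(t) = -30·cos(3·t). Die Ableitung von der Geschwindigkeit ergibt die Beschleunigung: a(t) = 90·sin(3·t). Durch Ableiten von der Beschleunigung erhalten wir den Ruck: j(t) = 270·cos(3·t). Wir haben den Ruck j(t) = 270·cos(3·t). Durch Einsetzen von t = 9.984682306010496: j(9.984682306010496) = 29.3494030743220.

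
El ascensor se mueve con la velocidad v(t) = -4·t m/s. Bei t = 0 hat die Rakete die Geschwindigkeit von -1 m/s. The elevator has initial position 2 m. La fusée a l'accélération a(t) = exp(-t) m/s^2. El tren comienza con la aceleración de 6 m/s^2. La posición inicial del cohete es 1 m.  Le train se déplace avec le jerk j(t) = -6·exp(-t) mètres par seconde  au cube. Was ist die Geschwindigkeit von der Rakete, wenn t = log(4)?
Wir müssen unsere Gleichung für die Beschleunigung a(t) = exp(-t) 1-mal integrieren. Mit ∫a(t)dt und Anwendung von v(0) = -1, finden wir v(t) = -exp(-t). Wir haben die Geschwindigkeit v(t) = -exp(-t). Durch Einsetzen von t = log(4): v(log(4)) = -1/4.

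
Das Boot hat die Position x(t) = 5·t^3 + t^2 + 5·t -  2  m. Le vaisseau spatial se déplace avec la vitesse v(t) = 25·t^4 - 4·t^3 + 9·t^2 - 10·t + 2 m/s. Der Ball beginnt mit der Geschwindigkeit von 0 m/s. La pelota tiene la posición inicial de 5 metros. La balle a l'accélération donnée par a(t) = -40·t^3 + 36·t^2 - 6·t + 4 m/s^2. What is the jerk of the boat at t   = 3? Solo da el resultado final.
The answer is 30.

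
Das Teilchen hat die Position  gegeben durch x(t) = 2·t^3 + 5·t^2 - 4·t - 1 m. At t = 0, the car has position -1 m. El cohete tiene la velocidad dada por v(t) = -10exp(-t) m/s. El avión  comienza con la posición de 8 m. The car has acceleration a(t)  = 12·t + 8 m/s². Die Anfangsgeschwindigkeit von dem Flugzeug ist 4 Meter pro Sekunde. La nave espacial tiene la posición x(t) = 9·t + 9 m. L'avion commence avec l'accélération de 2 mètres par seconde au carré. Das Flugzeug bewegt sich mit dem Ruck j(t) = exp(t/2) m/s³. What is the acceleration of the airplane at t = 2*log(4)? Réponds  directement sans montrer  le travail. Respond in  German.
Bei t = 2*log(4), a = 8.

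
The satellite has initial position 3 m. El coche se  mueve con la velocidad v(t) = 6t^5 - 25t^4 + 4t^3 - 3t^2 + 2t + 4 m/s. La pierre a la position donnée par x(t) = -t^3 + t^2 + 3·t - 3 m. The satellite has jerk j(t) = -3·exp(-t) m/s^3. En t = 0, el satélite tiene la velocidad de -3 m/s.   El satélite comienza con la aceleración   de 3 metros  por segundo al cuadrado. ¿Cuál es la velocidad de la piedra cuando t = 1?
Debemos derivar nuestra ecuación de la posición x(t) = -t^3 + t^2 + 3·t - 3 1 vez. La derivada de la posición da la velocidad: v(t) = -3·t^2 + 2·t + 3. De la ecuación de la velocidad v(t) = -3·t^2 + 2·t + 3, sustituimos t = 1 para obtener v = 2.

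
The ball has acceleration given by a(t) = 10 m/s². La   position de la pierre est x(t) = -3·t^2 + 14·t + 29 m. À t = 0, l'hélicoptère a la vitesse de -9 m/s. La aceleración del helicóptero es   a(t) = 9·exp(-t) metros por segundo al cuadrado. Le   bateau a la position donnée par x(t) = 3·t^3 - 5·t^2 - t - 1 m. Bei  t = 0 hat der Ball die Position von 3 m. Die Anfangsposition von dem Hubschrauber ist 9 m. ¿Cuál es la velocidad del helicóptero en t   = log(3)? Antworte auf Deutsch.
Ausgehend von der Beschleunigung a(t) = 9·exp(-t), nehmen wir 1 Integral. Das Integral von der Beschleunigung ist die Geschwindigkeit. Mit v(0) = -9 erhalten wir v(t) = -9·exp(-t). Wir haben die Geschwindigkeit v(t) = -9·exp(-t). Durch Einsetzen von t = log(3): v(log(3)) = -3.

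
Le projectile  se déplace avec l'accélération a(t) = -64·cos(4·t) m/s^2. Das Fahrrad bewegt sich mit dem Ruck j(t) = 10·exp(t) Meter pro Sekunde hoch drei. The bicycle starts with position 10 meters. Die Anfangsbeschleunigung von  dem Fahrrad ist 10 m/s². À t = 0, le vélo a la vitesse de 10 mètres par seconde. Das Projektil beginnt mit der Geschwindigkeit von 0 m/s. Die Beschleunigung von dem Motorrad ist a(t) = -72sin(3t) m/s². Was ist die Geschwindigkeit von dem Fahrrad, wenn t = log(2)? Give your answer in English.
We must find the antiderivative of our jerk equation j(t) = 10·exp(t) 2 times. Integrating jerk and using the initial condition a(0) = 10, we get a(t) = 10·exp(t). Taking ∫a(t)dt and applying v(0) = 10, we find v(t) = 10·exp(t). Using v(t) = 10·exp(t) and substituting t = log(2), we find v = 20.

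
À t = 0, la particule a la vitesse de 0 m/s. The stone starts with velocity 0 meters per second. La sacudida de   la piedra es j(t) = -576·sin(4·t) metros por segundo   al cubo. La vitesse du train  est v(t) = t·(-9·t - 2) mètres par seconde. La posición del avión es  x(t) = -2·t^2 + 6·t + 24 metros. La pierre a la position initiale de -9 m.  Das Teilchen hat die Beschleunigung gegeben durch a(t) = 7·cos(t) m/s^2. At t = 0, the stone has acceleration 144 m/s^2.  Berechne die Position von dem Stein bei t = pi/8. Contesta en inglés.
We need to integrate our jerk equation j(t) = -576·sin(4·t) 3 times. Finding the integral of j(t) and using a(0) = 144: a(t) = 144·cos(4·t). Taking ∫a(t)dt and applying v(0) = 0, we find v(t) = 36·sin(4·t). Taking ∫v(t)dt and applying x(0) = -9, we find x(t) = -9·cos(4·t). Using x(t) = -9·cos(4·t) and substituting t = pi/8, we find x = 0.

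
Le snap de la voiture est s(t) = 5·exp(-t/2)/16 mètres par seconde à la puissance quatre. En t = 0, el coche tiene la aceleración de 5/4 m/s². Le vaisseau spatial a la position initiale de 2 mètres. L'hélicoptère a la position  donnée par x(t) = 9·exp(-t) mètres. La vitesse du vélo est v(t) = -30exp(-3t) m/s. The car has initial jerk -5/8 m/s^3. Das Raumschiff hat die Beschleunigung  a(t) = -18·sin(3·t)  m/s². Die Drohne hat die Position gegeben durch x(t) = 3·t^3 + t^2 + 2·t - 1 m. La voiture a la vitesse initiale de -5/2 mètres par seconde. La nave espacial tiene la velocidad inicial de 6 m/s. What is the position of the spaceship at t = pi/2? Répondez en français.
En partant de l'accélération a(t) = -18·sin(3·t), nous prenons 2 primitives. La primitive de l'accélération, avec v(0) = 6, donne la vitesse: v(t) = 6·cos(3·t). En prenant ∫v(t)dt et en appliquant x(0) = 2, nous trouvons x(t) = 2·sin(3·t) + 2. De l'équation de la position x(t) = 2·sin(3·t) + 2, nous substituons t = pi/2 pour obtenir x = 0.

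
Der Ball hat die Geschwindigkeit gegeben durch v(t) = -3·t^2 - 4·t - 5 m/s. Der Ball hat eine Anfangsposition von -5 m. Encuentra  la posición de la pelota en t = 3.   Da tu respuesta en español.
Debemos encontrar la integral de nuestra ecuación de la velocidad v(t) = -3·t^2 - 4·t - 5 1 vez. Integrando la velocidad y usando la condición inicial x(0) = -5, obtenemos x(t) = -t^3 - 2·t^2 - 5·t - 5. Usando x(t) = -t^3 - 2·t^2 - 5·t - 5 y sustituyendo t = 3, encontramos x = -65.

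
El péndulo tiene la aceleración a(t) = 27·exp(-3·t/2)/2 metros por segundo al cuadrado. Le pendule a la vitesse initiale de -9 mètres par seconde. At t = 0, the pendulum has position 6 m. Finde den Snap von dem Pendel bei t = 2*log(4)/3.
Ausgehend von der Beschleunigung a(t) = 27·exp(-3·t/2)/2, nehmen wir 2 Ableitungen. Durch Ableiten von der Beschleunigung erhalten wir den Ruck: j(t) = -81·exp(-3·t/2)/4. Mit d/dt von j(t) finden wir s(t) = 243·exp(-3·t/2)/8. Wir haben den Snap s(t) = 243·exp(-3·t/2)/8. Durch Einsetzen von t = 2*log(4)/3: s(2*log(4)/3) = 243/32.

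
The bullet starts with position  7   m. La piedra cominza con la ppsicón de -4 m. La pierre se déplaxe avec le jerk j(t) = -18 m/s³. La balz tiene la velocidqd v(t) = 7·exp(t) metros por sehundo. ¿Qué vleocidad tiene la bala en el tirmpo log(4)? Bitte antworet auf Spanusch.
Tenemos la velocidad v(t) = 7·exp(t). Sustituyendo t = log(4): v(log(4)) = 28.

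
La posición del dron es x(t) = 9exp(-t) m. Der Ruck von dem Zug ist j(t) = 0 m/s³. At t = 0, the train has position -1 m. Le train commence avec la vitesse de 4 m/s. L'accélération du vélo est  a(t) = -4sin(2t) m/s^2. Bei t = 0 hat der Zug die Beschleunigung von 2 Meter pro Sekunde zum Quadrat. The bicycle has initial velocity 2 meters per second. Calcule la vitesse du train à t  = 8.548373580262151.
Pour résoudre ceci, nous devons prendre 2 intégrales de notre équation du jerk j(t) = 0. La primitive du jerk est l'accélération. En utilisant a(0) = 2, nous obtenons a(t) = 2. En prenant ∫a(t)dt et en appliquant v(0) = 4, nous trouvons v(t) = 2·t + 4. Nous avons la vitesse v(t) = 2·t + 4. En substituant t = 8.548373580262151: v(8.548373580262151) = 21.0967471605243.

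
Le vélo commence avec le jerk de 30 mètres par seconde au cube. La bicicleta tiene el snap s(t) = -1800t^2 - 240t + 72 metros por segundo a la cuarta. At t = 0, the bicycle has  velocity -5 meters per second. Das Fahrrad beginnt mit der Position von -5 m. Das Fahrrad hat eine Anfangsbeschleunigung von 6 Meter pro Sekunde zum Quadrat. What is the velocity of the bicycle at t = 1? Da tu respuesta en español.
Necesitamos integrar nuestra ecuación del snap s(t) = -1800·t^2 - 240·t + 72 3 veces. La integral del snap, con j(0) = 30, da la sacudida: j(t) = -600·t^3 - 120·t^2 + 72·t + 30. Integrando la sacudida y usando la condición inicial a(0) = 6, obtenemos a(t) = -150·t^4 - 40·t^3 + 36·t^2 + 30·t + 6. La antiderivada de la aceleración, con v(0) = -5, da la velocidad: v(t) = -30·t^5 - 10·t^4 + 12·t^3 + 15·t^2 + 6·t - 5. Tenemos la velocidad v(t) = -30·t^5 - 10·t^4 + 12·t^3 + 15·t^2 + 6·t - 5. Sustituyendo t = 1: v(1) = -12.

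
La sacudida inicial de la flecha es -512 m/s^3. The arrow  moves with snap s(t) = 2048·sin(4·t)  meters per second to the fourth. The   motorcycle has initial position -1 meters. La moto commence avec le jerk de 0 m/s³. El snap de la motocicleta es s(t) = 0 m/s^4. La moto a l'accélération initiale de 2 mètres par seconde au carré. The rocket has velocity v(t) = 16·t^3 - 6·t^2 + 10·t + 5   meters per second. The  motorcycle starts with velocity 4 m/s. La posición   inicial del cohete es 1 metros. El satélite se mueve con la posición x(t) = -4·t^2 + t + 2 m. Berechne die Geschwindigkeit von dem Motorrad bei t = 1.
Wir müssen das Integral unserer Gleichung für den Snap s(t) = 0 3-mal finden. Mit ∫s(t)dt und Anwendung von j(0) = 0, finden wir j(t) = 0. Mit ∫j(t)dt und Anwendung von a(0) = 2, finden wir a(t) = 2. Mit ∫a(t)dt und Anwendung von v(0) = 4, finden wir v(t) = 2·t + 4. Wir haben die Geschwindigkeit v(t) = 2·t + 4. Durch Einsetzen von t = 1: v(1) = 6.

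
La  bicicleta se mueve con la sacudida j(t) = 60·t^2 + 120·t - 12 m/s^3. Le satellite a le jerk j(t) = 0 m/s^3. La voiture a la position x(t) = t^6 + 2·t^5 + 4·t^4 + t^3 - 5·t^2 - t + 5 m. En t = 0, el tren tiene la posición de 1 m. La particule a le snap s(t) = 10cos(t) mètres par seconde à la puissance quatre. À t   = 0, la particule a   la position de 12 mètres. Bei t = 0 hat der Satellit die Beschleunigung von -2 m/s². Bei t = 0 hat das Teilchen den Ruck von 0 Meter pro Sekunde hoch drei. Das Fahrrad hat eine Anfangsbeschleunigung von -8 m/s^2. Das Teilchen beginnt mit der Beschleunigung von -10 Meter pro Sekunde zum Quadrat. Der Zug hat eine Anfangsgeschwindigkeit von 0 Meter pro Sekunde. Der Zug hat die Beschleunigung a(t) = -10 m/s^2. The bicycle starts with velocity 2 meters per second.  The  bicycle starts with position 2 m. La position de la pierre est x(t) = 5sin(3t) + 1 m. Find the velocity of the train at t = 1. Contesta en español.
Para resolver esto, necesitamos tomar 1 antiderivada de nuestra ecuación de la aceleración a(t) = -10. Integrando la aceleración y usando la condición inicial v(0) = 0, obtenemos v(t) = -10·t. Usando v(t) = -10·t y sustituyendo t = 1, encontramos v = -10.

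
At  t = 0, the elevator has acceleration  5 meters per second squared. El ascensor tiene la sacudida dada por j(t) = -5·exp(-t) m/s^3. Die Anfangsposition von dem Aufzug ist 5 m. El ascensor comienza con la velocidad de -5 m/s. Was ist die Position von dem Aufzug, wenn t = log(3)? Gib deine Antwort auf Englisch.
We need to integrate our jerk equation j(t) = -5·exp(-t) 3 times. The antiderivative of jerk is acceleration. Using a(0) = 5, we get a(t) = 5·exp(-t). The antiderivative of acceleration is velocity. Using v(0) = -5, we get v(t) = -5·exp(-t). The integral of velocity, with x(0) = 5, gives position: x(t) = 5·exp(-t). We have position x(t) = 5·exp(-t). Substituting t = log(3): x(log(3)) = 5/3.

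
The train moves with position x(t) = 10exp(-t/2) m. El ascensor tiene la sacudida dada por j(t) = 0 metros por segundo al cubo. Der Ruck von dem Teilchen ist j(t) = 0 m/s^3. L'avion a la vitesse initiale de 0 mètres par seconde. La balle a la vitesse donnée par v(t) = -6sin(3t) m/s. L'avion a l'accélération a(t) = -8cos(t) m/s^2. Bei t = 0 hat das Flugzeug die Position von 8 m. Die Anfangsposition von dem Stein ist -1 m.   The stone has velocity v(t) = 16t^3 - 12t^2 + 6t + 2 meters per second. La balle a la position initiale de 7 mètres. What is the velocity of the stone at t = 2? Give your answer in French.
De l'équation de la vitesse v(t) = 16·t^3 - 12·t^2 + 6·t + 2, nous substituons t = 2 pour obtenir v = 94.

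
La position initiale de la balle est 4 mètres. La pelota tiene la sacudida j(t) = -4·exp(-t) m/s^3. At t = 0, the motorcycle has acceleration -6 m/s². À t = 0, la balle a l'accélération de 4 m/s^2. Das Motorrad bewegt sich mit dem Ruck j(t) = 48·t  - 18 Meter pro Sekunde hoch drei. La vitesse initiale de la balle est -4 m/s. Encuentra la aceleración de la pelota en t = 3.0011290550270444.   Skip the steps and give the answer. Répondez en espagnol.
La respuesta es 0.198923550998057.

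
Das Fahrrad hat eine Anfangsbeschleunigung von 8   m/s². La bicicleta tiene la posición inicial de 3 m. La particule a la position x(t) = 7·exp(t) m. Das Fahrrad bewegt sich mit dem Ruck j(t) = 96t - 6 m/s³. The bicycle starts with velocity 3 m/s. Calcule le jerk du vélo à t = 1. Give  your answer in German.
Wir haben den Ruck j(t) = 96·t - 6. Durch Einsetzen von t = 1: j(1) = 90.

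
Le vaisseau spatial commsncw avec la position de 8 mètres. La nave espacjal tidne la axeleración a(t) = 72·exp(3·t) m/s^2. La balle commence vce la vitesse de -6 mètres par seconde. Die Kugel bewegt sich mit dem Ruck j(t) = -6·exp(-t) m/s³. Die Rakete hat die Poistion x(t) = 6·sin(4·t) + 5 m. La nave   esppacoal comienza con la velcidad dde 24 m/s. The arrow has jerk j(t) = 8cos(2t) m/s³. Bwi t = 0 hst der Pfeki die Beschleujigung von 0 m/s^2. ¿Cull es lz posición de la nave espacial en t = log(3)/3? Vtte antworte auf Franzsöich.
Pour résoudre ceci, nous devons prendre 2 intégrales de notre équation de l'accélération a(t) = 72·exp(3·t). L'intégrale de l'accélération est la vitesse. En utilisant v(0) = 24, nous obtenons v(t) = 24·exp(3·t). L'intégrale de la vitesse est la position. En utilisant x(0) = 8, nous obtenons x(t) = 8·exp(3·t). En utilisant x(t) = 8·exp(3·t) et en substituant t = log(3)/3, nous trouvons x = 24.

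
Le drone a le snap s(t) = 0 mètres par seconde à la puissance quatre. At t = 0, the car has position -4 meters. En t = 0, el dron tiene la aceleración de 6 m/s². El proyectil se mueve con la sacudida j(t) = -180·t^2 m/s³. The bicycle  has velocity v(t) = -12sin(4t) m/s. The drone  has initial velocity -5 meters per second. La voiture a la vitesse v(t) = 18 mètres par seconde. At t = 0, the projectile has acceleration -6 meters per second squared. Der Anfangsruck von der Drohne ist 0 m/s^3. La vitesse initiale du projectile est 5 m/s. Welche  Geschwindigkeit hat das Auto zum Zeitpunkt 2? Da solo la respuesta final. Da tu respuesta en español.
La velocidad en t = 2 es v = 18.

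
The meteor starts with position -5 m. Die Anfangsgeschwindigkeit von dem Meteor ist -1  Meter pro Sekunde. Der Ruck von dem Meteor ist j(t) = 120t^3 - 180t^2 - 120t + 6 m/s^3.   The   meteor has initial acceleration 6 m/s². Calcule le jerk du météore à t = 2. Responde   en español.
Tenemos la sacudida j(t) = 120·t^3 - 180·t^2 - 120·t + 6. Sustituyendo t = 2: j(2) = 6.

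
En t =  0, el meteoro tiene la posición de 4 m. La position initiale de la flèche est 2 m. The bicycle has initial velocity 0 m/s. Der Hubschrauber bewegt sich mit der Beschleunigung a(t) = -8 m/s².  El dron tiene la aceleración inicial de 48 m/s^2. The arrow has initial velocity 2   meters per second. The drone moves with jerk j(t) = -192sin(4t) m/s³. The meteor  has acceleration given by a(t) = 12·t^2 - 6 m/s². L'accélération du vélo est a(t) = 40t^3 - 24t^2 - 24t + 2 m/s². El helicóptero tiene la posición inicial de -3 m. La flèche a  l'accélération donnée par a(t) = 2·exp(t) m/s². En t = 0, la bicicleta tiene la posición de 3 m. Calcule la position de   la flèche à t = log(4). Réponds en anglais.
To solve this, we need to take 2 integrals of our acceleration equation a(t) = 2·exp(t). Integrating acceleration and using the initial condition v(0) = 2, we get v(t) = 2·exp(t). Integrating velocity and using the initial condition x(0) = 2, we get x(t) = 2·exp(t). From the given position equation x(t) = 2·exp(t), we substitute t = log(4) to get x = 8.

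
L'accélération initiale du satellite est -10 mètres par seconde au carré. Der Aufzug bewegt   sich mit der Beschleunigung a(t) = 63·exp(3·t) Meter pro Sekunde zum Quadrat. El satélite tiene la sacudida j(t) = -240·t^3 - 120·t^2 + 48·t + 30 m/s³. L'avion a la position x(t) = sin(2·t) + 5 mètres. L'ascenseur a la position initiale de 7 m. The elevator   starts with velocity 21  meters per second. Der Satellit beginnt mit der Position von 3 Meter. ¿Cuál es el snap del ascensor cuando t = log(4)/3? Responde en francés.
Nous devons dériver notre équation de l'accélération a(t) = 63·exp(3·t) 2 fois. En prenant d/dt de a(t), nous trouvons j(t) = 189·exp(3·t). La dérivée du jerk donne le snap: s(t) = 567·exp(3·t). Nous avons le snap s(t) = 567·exp(3·t). En substituant t = log(4)/3: s(log(4)/3) = 2268.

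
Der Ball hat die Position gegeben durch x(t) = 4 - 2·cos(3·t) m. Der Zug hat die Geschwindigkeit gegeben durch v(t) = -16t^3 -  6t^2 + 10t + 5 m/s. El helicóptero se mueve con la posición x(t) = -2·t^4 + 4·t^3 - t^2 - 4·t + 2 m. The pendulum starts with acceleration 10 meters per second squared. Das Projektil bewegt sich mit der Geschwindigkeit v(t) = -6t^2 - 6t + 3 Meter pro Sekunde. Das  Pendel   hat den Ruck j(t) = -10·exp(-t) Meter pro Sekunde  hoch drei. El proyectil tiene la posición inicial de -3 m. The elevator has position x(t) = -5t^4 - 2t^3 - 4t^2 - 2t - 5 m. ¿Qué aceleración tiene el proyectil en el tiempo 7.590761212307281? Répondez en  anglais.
Starting from velocity v(t) = -6·t^2 - 6·t + 3, we take 1 derivative. Taking d/dt of v(t), we find a(t) = -12·t - 6. From the given acceleration equation a(t) = -12·t - 6, we substitute t = 7.590761212307281 to get a = -97.0891345476874.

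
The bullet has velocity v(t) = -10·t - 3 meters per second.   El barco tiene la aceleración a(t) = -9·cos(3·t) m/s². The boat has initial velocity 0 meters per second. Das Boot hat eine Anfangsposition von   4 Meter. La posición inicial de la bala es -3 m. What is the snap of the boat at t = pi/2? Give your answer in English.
Starting from acceleration a(t) = -9·cos(3·t), we take 2 derivatives. The derivative of acceleration gives jerk: j(t) = 27·sin(3·t). Taking d/dt of j(t), we find s(t) = 81·cos(3·t). From the given snap equation s(t) = 81·cos(3·t), we substitute t = pi/2 to get s = 0.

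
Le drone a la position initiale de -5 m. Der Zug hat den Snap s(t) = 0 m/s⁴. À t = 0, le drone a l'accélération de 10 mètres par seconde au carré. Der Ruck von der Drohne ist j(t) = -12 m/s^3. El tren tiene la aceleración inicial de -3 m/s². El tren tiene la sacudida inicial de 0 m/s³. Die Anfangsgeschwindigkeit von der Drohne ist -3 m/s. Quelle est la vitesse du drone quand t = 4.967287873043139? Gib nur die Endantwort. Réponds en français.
v(4.967287873043139) = -101.370814151657.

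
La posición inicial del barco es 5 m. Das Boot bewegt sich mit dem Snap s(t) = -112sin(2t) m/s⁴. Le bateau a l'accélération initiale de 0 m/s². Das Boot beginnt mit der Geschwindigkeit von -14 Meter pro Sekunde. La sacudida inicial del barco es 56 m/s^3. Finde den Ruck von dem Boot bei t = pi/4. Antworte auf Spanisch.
Para resolver esto, necesitamos tomar 1 antiderivada de nuestra ecuación del snap s(t) = -112·sin(2·t). Tomando ∫s(t)dt y aplicando j(0) = 56, encontramos j(t) = 56·cos(2·t). Tenemos la sacudida j(t) = 56·cos(2·t). Sustituyendo t = pi/4: j(pi/4) = 0.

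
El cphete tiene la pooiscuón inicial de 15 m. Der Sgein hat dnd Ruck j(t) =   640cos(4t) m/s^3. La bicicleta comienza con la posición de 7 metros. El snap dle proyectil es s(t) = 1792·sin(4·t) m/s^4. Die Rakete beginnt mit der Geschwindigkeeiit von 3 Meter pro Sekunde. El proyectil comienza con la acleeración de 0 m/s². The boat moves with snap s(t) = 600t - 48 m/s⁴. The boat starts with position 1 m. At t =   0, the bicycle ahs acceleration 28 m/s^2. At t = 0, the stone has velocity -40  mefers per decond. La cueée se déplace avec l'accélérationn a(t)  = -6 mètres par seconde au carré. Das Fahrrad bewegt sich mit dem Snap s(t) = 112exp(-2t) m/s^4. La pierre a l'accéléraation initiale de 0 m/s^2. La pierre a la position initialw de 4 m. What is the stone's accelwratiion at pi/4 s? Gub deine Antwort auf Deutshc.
Wir müssen die Stammfunktion unserer Gleichung für den Ruck j(t) = 640·cos(4·t) 1-mal finden. Mit ∫j(t)dt und Anwendung von a(0) = 0, finden wir a(t) = 160·sin(4·t). Aus der Gleichung für die Beschleunigung a(t) = 160·sin(4·t), setzen wir t = pi/4 ein und erhalten a = 0.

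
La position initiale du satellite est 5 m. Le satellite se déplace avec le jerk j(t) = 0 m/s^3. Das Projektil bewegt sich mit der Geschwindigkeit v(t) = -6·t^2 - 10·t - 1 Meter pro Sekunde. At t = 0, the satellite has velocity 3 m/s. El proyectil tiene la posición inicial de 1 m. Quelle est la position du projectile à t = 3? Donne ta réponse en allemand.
Wir müssen die Stammfunktion unserer Gleichung für die Geschwindigkeit v(t) = -6·t^2 - 10·t - 1 1-mal finden. Die Stammfunktion von der Geschwindigkeit, mit x(0) = 1, ergibt die Position: x(t) = -2·t^3 - 5·t^2 - t + 1. Aus der Gleichung für die Position x(t) = -2·t^3 - 5·t^2 - t + 1, setzen wir t = 3 ein und erhalten x = -101.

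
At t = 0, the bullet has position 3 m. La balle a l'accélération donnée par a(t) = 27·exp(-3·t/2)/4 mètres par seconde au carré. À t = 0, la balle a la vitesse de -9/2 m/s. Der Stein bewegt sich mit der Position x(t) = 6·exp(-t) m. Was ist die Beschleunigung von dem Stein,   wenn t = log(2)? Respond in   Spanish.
Debemos derivar nuestra ecuación de la posición x(t) = 6·exp(-t) 2 veces. La derivada de la posición da la velocidad: v(t) = -6·exp(-t). La derivada de la velocidad da la aceleración: a(t) = 6·exp(-t). Tenemos la aceleración a(t) = 6·exp(-t). Sustituyendo t = log(2): a(log(2)) = 3.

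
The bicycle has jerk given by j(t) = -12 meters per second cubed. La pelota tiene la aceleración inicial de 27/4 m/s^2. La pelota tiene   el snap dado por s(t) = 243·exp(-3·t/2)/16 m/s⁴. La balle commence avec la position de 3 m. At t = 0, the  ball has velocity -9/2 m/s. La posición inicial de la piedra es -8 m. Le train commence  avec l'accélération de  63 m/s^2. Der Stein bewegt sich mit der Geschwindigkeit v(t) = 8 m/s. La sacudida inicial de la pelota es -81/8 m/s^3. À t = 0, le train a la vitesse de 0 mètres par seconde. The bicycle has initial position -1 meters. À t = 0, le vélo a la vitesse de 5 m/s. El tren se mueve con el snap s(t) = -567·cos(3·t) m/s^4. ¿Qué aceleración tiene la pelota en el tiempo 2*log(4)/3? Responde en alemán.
Wir müssen unsere Gleichung für den Snap s(t) = 243·exp(-3·t/2)/16 2-mal integrieren. Das Integral von dem Snap ist der Ruck. Mit j(0) = -81/8 erhalten wir j(t) = -81·exp(-3·t/2)/8. Die Stammfunktion von dem Ruck, mit a(0) = 27/4, ergibt die Beschleunigung: a(t) = 27·exp(-3·t/2)/4. Wir haben die Beschleunigung a(t) = 27·exp(-3·t/2)/4. Durch Einsetzen von t = 2*log(4)/3: a(2*log(4)/3) = 27/16.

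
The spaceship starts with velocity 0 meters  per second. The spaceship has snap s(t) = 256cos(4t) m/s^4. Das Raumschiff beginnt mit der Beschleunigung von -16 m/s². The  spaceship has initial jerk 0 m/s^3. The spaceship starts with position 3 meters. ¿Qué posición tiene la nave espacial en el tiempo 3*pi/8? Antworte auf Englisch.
Starting from snap s(t) = 256·cos(4·t), we take 4 antiderivatives. The integral of snap is jerk. Using j(0) = 0, we get j(t) = 64·sin(4·t). Finding the integral of j(t) and using a(0) = -16: a(t) = -16·cos(4·t). The antiderivative of acceleration, with v(0) = 0, gives velocity: v(t) = -4·sin(4·t). Integrating velocity and using the initial condition x(0) = 3, we get x(t) = cos(4·t) + 2. We have position x(t) = cos(4·t) + 2. Substituting t = 3*pi/8: x(3*pi/8) = 2.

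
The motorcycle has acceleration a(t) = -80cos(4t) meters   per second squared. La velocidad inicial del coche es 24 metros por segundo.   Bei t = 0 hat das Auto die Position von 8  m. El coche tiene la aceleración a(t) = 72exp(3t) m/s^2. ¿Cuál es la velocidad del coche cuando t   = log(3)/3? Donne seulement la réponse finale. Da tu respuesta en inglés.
v(log(3)/3) = 72.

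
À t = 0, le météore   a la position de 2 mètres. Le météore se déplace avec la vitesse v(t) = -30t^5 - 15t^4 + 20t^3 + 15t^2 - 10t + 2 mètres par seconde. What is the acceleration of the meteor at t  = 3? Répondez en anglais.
Starting from velocity v(t) = -30·t^5 - 15·t^4 + 20·t^3 + 15·t^2 - 10·t + 2, we take 1 derivative. Taking d/dt of v(t), we find a(t) = -150·t^4 - 60·t^3 + 60·t^2 + 30·t - 10. We have acceleration a(t) = -150·t^4 - 60·t^3 + 60·t^2 + 30·t - 10. Substituting t = 3: a(3) = -13150.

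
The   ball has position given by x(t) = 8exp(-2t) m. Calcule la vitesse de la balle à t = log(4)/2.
Nous devons dériver notre équation de la position x(t) = 8·exp(-2·t) 1 fois. La dérivée de la position donne la vitesse: v(t) = -16·exp(-2·t). Nous avons la vitesse v(t) = -16·exp(-2·t). En substituant t = log(4)/2: v(log(4)/2) = -4.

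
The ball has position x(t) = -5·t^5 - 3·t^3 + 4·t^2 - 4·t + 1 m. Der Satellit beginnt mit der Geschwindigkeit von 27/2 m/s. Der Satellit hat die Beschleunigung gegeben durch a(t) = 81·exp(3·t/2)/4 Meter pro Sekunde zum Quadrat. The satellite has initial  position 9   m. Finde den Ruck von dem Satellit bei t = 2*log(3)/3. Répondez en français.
Pour résoudre ceci, nous devons prendre 1 dérivée de notre équation de l'accélération a(t) = 81·exp(3·t/2)/4. En dérivant l'accélération, nous obtenons le jerk: j(t) = 243·exp(3·t/2)/8. En utilisant j(t) = 243·exp(3·t/2)/8 et en substituant t = 2*log(3)/3, nous trouvons j = 729/8.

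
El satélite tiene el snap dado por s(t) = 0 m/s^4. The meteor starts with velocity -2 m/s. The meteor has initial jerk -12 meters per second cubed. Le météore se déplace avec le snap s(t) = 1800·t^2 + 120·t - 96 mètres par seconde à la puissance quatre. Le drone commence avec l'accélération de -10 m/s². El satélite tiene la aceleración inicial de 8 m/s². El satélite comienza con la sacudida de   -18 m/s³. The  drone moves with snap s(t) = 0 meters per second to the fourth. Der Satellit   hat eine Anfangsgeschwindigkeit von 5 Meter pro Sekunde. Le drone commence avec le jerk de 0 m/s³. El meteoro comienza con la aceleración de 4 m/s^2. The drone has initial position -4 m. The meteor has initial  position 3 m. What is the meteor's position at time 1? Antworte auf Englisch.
We need to integrate our snap equation s(t) = 1800·t^2 + 120·t - 96 4 times. The integral of snap, with j(0) = -12, gives jerk: j(t) = 600·t^3 + 60·t^2 - 96·t - 12. Integrating jerk and using the initial condition a(0) = 4, we get a(t) = 150·t^4 + 20·t^3 - 48·t^2 - 12·t + 4. Taking ∫a(t)dt and applying v(0) = -2, we find v(t) = 30·t^5 + 5·t^4 - 16·t^3 - 6·t^2 + 4·t - 2. Taking ∫v(t)dt and applying x(0) = 3, we find x(t) = 5·t^6 + t^5 - 4·t^4 - 2·t^3 + 2·t^2 - 2·t + 3. We have position x(t) = 5·t^6 + t^5 - 4·t^4 - 2·t^3 + 2·t^2 - 2·t + 3. Substituting t = 1: x(1) = 3.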